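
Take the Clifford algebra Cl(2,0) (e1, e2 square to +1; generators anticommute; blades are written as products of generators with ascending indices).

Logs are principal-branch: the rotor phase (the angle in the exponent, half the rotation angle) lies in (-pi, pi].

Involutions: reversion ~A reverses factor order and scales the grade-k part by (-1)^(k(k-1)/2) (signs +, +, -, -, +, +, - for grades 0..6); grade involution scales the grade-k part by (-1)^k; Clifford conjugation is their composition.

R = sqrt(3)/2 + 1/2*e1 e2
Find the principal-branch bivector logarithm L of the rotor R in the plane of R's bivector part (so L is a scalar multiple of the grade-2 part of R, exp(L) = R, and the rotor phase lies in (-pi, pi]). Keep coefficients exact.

The scalar part of R is sqrt(3)/2, so the principal-branch rotor phase is pinned; divide the bivector part by its sine to get the unit plane — L is the phase times that plane.
Concretely: cos(phase) = sqrt(3)/2 gives phase = ±pi/6, and since phase/sin(phase) is even the sign is immaterial: L = (phase/sin(phase)) * <R>_2 = (pi/3) * <R>_2.
Answer: pi/6*e1 e2


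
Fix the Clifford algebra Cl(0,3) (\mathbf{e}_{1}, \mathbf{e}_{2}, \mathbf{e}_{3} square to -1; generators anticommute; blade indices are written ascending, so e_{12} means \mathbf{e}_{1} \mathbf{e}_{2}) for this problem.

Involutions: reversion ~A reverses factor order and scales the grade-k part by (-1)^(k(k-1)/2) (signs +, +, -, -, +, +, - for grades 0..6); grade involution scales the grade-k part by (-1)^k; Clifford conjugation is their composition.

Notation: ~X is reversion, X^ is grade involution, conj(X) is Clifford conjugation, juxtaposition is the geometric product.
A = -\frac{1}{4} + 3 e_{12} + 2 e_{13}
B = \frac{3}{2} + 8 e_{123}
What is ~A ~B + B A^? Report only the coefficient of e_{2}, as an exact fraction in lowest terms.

first term: -\frac{3}{8} + 16 e_{2} - 24 e_{3} - \frac{9}{2} e_{12} - 3 e_{13} + 2 e_{123}
second term: -\frac{3}{8} + 16 e_{2} - 24 e_{3} + \frac{9}{2} e_{12} + 3 e_{13} - 2 e_{123}
Answer: 32


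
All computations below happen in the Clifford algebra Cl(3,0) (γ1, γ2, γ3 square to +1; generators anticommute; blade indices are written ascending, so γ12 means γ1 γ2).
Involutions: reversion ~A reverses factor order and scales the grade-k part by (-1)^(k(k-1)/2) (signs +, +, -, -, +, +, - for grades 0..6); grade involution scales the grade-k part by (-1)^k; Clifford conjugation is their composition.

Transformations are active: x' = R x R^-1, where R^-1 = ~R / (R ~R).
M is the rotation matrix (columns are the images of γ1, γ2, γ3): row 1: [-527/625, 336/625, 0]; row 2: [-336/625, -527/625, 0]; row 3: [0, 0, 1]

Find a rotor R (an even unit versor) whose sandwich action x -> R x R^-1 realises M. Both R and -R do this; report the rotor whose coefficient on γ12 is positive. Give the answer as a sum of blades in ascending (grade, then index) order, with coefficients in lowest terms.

Method: write R = a + b12*γ12 + b13*γ13 + b23*γ23 with a^2 + b12^2 + b13^2 + b23^2 = 1 (so R^-1 = ~R). Expanding the columns R e_j ~R gives tr M = 4a^2 - 1 and, from the antisymmetric part, M21 - M12 = -4a*b12, M13 - M31 = 4a*b13, M32 - M23 = -4a*b23.
Here tr M = -429/625, so a^2 = (1 + tr M)/4 = 49/625 and a = ±7/25. Taking a = 7/25: M21 - M12 = -672/625, M13 - M31 = 0, M32 - M23 = 0, giving b12 = 24/25, b13 = 0, b23 = 0, i.e. R = 7/25 + 24/25*γ12.
Its γ12 coefficient is already positive.
Answer: 7/25 + 24/25*γ12. Sheet selection: the two-to-one cover makes ±R indistinguishable at the matrix level (trace -429/625), so uniqueness comes from the required sign on γ12.


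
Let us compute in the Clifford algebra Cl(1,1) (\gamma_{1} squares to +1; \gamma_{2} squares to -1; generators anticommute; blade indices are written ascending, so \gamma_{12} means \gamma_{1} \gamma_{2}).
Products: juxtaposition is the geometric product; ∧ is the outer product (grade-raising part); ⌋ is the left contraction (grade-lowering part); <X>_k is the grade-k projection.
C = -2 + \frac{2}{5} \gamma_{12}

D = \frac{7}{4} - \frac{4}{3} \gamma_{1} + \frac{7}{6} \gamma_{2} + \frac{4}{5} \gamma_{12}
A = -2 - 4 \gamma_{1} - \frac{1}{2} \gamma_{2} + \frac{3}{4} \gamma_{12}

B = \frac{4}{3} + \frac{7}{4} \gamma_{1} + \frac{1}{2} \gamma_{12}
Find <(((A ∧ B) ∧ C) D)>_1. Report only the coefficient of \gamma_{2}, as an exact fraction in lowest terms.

step 1: -\frac{8}{3} - \frac{53}{6} \gamma_{1} - \frac{2}{3} \gamma_{2} + \frac{7}{8} \gamma_{12}
step 2: \frac{16}{3} + \frac{53}{3} \gamma_{1} + \frac{4}{3} \gamma_{2} - \frac{169}{60} \gamma_{12}
step 3: -\frac{4057}{225} + \frac{3379}{120} \gamma_{1} + \frac{284}{15} \gamma_{2} + \frac{15643}{720} \gamma_{12}
step 4: \frac{3379}{120} \gamma_{1} + \frac{284}{15} \gamma_{2}
Answer: \frac{284}{15}


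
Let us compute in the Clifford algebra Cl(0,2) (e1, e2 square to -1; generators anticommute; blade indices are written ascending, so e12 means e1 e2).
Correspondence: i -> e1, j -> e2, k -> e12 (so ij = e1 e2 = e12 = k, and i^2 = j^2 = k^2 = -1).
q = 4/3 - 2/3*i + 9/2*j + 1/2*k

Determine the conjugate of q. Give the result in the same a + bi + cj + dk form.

In blades: q = 4/3 - 2/3*e1 + 9/2*e2 + 1/2*e12.
Conjugation here is Clifford conjugation: the scalar is fixed and the grade-1 and grade-2 blades all flip sign, giving 4/3 + 2/3*e1 - 9/2*e2 - 1/2*e12; translating back:
Answer: 4/3 + 2/3*i - 9/2*j - 1/2*k


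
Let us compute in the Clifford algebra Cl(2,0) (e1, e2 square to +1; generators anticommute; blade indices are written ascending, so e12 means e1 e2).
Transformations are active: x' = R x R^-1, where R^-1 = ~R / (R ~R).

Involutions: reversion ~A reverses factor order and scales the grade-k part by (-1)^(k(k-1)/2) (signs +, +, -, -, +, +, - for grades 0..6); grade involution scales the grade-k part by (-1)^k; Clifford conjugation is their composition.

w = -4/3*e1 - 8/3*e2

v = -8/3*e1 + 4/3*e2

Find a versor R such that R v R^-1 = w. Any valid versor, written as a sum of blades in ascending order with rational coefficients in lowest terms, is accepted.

The midline construction: v and w both square to 80/9, so reflecting in their sum -4*e1 - 4/3*e2 exchanges them.
Answer: -4*e1 - 4/3*e2


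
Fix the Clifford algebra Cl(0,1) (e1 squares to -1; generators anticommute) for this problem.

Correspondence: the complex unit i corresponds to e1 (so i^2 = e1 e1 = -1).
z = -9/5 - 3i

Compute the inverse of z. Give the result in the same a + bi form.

In blades: z = -9/5 - 3*e1.
With qbar = -9/5 + 3*e1 (scalar fixed, mapped units negated), z qbar = 306/25 (the sum of squared coefficients), so z^-1 = qbar / (306/25) = -5/34 + 25/102*e1; translating back:
Answer: -5/34 + 25/102*i


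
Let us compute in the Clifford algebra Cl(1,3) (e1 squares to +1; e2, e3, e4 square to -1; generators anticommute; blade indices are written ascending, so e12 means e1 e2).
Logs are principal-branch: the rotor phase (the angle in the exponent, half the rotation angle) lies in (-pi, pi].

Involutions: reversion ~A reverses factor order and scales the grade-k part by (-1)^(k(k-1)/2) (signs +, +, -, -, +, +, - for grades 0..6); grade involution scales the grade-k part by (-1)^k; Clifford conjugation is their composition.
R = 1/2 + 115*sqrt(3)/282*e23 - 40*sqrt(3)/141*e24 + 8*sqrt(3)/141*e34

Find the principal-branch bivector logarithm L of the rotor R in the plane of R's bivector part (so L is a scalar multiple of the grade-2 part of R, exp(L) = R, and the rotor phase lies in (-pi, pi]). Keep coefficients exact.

The scalar part of R is 1/2, which fixes the principal-branch rotor phase; the unit plane is then the bivector part divided by the sine of that phase, and L is that plane scaled by the phase.
Concretely: cos(phase) = 1/2 gives phase = ±pi/3, and since phase/sin(phase) is even the sign is immaterial: L = (phase/sin(phase)) * <R>_2 = (2*sqrt(3)*pi/9) * <R>_2.
Answer: 115*pi/423*e23 - 80*pi/423*e24 + 16*pi/423*e34


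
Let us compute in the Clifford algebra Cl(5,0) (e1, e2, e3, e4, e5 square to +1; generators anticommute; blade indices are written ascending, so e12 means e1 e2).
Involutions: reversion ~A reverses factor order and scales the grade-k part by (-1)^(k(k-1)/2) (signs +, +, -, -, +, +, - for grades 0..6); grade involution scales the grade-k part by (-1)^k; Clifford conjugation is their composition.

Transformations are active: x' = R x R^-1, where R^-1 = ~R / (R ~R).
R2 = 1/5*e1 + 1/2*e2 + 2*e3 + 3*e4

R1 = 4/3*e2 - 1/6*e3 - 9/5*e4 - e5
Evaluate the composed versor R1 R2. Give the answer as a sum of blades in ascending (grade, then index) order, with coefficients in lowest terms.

Distribute over the terms of R1 (each basis-blade product reordered to ascending indices, repeated generators contracted through their squares):
(4/3*e2) R2 = 2/3 - 4/15*e12 + 8/3*e23 + 4*e24
(-1/6*e3) R2 = -1/3 + 1/30*e13 + 1/12*e23 - 1/2*e34
(-9/5*e4) R2 = -27/5 + 9/25*e14 + 9/10*e24 + 18/5*e34
(-e5) R2 = 1/5*e15 + 1/2*e25 + 2*e35 + 3*e45
Summing the partial products and collecting blades:
Answer: -76/15 - 4/15*e12 + 1/30*e13 + 9/25*e14 + 1/5*e15 + 11/4*e23 + 49/10*e24 + 1/2*e25 + 31/10*e34 + 2*e35 + 3*e45


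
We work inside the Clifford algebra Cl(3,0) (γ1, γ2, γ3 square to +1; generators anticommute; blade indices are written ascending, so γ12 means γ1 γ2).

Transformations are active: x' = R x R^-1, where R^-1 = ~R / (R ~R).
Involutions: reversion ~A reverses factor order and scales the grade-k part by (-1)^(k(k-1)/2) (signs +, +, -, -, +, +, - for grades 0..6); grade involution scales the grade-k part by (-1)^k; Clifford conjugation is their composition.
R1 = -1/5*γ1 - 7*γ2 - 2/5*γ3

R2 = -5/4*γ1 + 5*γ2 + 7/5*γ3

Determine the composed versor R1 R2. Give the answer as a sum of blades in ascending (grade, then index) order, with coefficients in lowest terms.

Distribute over the terms of R1 (each basis-blade product reordered to ascending indices, repeated generators contracted through their squares):
(-1/5*γ1) R2 = 1/4 - γ12 - 7/25*γ13
(-7*γ2) R2 = -35 - 35/4*γ12 - 49/5*γ23
(-2/5*γ3) R2 = -14/25 - 1/2*γ13 + 2*γ23
Summing the partial products and collecting blades:
Answer: -3531/100 - 39/4*γ12 - 39/50*γ13 - 39/5*γ23


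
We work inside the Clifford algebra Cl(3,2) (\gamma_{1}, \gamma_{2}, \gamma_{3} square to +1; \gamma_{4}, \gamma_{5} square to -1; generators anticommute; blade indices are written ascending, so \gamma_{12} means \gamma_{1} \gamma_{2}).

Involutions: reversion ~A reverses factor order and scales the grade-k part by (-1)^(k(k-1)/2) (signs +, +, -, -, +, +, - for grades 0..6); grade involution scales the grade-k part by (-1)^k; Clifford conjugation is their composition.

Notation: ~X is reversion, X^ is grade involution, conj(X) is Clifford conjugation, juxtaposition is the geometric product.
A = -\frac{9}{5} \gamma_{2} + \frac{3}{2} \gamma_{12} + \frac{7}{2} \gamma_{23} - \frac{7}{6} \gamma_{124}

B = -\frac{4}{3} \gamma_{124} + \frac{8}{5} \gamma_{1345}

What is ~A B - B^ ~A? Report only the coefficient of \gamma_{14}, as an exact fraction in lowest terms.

first term: -\frac{14}{9} - 2 \gamma_{4} - \frac{12}{5} \gamma_{14} - \frac{14}{3} \gamma_{134} + \frac{28}{15} \gamma_{235} - \frac{28}{5} \gamma_{1245} + \frac{12}{5} \gamma_{2345} + \frac{72}{25} \gamma_{12345}
second term: \frac{14}{9} + 2 \gamma_{4} + \frac{12}{5} \gamma_{14} - \frac{14}{3} \gamma_{134} + \frac{28}{15} \gamma_{235} + \frac{28}{5} \gamma_{1245} - \frac{12}{5} \gamma_{2345} + \frac{72}{25} \gamma_{12345}
Answer: -\frac{24}{5}


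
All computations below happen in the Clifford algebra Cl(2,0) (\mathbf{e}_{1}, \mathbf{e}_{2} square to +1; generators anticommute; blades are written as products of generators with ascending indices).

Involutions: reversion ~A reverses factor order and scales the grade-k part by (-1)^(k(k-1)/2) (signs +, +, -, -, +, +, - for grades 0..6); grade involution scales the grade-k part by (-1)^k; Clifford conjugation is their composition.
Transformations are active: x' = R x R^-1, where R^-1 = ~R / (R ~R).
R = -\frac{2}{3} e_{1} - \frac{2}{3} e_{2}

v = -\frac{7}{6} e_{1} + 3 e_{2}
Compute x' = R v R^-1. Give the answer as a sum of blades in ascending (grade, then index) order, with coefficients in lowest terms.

~R = -\frac{2}{3} e_{1} - \frac{2}{3} e_{2}, and R ~R = \frac{8}{9}, so R^-1 = ~R / (\frac{8}{9}).
R v = -\frac{11}{9} - \frac{25}{9} e_{1} e_{2}
Answer: 3 e_{1} - \frac{7}{6} e_{2}


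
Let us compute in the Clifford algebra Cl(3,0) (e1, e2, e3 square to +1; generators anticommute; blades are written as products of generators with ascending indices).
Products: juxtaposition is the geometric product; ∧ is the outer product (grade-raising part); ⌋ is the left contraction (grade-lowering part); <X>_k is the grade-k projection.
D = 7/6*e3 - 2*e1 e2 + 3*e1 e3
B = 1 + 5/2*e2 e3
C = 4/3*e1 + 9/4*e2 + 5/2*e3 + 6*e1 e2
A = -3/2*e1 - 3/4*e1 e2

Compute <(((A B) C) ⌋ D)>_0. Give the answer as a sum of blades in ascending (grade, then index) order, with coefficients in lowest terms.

step 1: -3/2*e1 - 3/4*e1 e2 - 15/8*e1 e3 - 15/4*e1 e2 e3
step 2: 5/2 - 51/8*e1 - 8*e2 + 25*e3 - 51/4*e1 e2 + 75/16*e1 e3 - 65/4*e2 e3 + 75/32*e1 e2 e3
step 3: -499/48 - 91*e1 + 51/4*e2 - 389/24*e3 - 5*e1 e2 + 15/2*e1 e3
step 4: -499/48
Answer: -499/48


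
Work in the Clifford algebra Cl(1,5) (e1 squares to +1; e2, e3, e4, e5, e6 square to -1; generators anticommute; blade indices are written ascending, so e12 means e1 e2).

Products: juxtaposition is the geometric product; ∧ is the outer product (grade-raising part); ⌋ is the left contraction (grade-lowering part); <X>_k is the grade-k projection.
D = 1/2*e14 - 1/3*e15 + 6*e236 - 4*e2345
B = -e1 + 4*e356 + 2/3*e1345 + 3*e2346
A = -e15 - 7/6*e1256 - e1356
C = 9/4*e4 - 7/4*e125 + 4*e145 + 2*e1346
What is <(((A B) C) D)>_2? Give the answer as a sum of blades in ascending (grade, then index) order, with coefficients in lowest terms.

step 1: -4*e1 - e5 - 2/3*e34 - 2/3*e46 + 14/3*e123 - 4*e136 - 7/6*e256 - e356 + 3*e1245 - 7/2*e1345 + 7/9*e2346 + 3*e123456
step 2: 12*e2 - 25/2*e3 - 11/4*e4 - 3/2*e6 - 7/36*e12 + 4/3*e13 - 5*e14 + 27/8*e16 + e25 - 49/6*e35 - 55/4*e45 - 7*e56 + 27/4*e125 - 125/24*e135 + 2*e145 + 8/3*e156 - 49/8*e234 + 55/4*e236 - 28/3*e246 - 53/4*e346 + 21/2*e1234 + 7/4*e1236 + 14/3*e1246 + 13*e1346 + 56/3*e2345 - 13*e2356 - 21/8*e2456 - 73/4*e3456 - 7/6*e12345 - 355/36*e12356 - 7/6*e12456 + 121/36*e13456
step 3: 16/3 + 331/24*e1 + 9/4*e2 - 125/72*e3 + 2/3*e4 - 105/2*e5 - 8/9*e6 + 1/3*e12 - 49/18*e13 - 55/12*e14 - 2593/24*e15 + 7/3*e16 - 163/4*e23 + 8083/72*e24 - 7/108*e25 - 451/3*e26 - 158/3*e34 + 4/9*e35 - 68*e36 - 5/3*e45 - 217/16*e46 - 9/8*e56 - 245/16*e123 - 379/6*e124 + 4*e125 + 235/9*e126 + 245/4*e134 - 25/6*e135 + 299/24*e136 - 11/12*e145 - 3715/36*e146 + 1/2*e156 - 7/18*e234 + 365/12*e235 + 355/108*e236 + 1249/8*e245 + 7/18*e246 - 1217/12*e256 + 1673/48*e345 - 121/108*e346 + 2135/72*e356 - 167/3*e456 + 56/9*e1234 - 80/3*e1235 + 13/3*e1236 - 26*e1245 + 7/8*e1246 + 353/16*e1256 - 133/36*e1345 + 73/12*e1346 - 1201/24*e1356 + 21/2*e1456 + 7/2*e2345 + 99/8*e2346 - 7/12*e2356 - 14/9*e2456 - 13/3*e3456 - 49/24*e12345 - 811/24*e12346 - 55/12*e12356 + 28/9*e12456 + 53/12*e13456 - 5863/72*e23456 - 8*e123456
step 4: 1/3*e12 - 49/18*e13 - 55/12*e14 - 2593/24*e15 + 7/3*e16 - 163/4*e23 + 8083/72*e24 - 7/108*e25 - 451/3*e26 - 158/3*e34 + 4/9*e35 - 68*e36 - 5/3*e45 - 217/16*e46 - 9/8*e56
Answer: 1/3*e12 - 49/18*e13 - 55/12*e14 - 2593/24*e15 + 7/3*e16 - 163/4*e23 + 8083/72*e24 - 7/108*e25 - 451/3*e26 - 158/3*e34 + 4/9*e35 - 68*e36 - 5/3*e45 - 217/16*e46 - 9/8*e56


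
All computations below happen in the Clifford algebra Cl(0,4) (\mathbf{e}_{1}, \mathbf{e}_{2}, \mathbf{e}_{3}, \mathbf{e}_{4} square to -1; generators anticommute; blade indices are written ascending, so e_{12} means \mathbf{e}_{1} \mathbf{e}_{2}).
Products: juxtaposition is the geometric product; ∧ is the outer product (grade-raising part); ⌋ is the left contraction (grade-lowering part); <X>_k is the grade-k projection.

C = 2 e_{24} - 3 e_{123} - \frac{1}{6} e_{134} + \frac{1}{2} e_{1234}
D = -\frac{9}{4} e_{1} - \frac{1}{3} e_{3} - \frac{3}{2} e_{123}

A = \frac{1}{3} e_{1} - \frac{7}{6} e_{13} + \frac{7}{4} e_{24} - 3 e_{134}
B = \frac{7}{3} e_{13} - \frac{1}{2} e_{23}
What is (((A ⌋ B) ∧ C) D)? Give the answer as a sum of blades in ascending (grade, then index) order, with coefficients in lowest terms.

step 1: \frac{49}{18} - \frac{7}{9} e_{3}
step 2: \frac{49}{9} e_{24} - \frac{49}{6} e_{123} - \frac{49}{108} e_{134} + \frac{14}{9} e_{234} + \frac{49}{36} e_{1234}
step 3: \frac{49}{4} + \frac{49}{24} e_{4} - \frac{49}{18} e_{12} - \frac{707}{324} e_{14} - \frac{147}{8} e_{23} - \frac{259}{216} e_{24} - \frac{49}{48} e_{34} - \frac{343}{27} e_{124} + \frac{49}{6} e_{134} - \frac{539}{432} e_{234} + \frac{7}{2} e_{1234}
Answer: \frac{49}{4} + \frac{49}{24} e_{4} - \frac{49}{18} e_{12} - \frac{707}{324} e_{14} - \frac{147}{8} e_{23} - \frac{259}{216} e_{24} - \frac{49}{48} e_{34} - \frac{343}{27} e_{124} + \frac{49}{6} e_{134} - \frac{539}{432} e_{234} + \frac{7}{2} e_{1234}


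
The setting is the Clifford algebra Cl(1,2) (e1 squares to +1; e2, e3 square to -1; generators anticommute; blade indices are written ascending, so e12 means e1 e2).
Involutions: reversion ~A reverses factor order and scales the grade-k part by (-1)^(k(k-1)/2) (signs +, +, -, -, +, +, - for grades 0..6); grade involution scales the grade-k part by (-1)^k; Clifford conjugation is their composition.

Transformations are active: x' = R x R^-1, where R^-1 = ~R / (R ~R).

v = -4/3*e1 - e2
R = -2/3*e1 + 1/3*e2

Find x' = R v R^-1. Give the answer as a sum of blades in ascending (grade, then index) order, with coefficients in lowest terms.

~R = -2/3*e1 + 1/3*e2, and R ~R = 1/3, so R^-1 = ~R / (1/3).
R v = 11/9 + 10/9*e12
Answer: -32/9*e1 + 31/9*e2


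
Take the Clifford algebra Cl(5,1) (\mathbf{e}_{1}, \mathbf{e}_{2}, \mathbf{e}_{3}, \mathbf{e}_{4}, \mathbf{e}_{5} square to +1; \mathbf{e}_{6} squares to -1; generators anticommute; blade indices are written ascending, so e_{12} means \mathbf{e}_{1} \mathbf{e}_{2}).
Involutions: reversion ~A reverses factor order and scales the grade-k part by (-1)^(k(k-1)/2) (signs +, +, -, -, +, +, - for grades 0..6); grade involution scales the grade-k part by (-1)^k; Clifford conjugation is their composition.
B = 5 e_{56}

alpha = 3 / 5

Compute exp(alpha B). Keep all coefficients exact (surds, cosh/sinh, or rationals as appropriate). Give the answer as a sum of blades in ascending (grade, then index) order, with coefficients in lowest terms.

B^2 = (5)^2*(e_{56})^2 = 25*(+1) = 25 (a basis 2-blade squares to minus the product of its generators' squares).
B^2 = 25 — the series telescopes hyperbolically here: l = 5, alpha*l = 3, so exp(alpha B) = cosh(3) + (sinh(3)/5)*B = \cosh{\left(3 \right)} + (\frac{\sinh{\left(3 \right)}}{5})*B.
Answer: \cosh{\left(3 \right)} + \sinh{\left(3 \right)} e_{56}


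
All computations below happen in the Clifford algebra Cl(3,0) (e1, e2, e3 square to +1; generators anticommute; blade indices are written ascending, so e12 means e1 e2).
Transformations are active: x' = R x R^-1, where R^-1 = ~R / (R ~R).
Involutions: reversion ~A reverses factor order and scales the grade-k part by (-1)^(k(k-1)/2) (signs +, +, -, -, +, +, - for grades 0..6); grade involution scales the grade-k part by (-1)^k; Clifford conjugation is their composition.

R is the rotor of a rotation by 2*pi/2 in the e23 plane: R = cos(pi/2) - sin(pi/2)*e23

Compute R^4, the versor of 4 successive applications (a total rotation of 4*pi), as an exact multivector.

Rotor phase runs at HALF the rotation angle; powers of one rotor simply add phase, so after 4 steps in e23 the phase is 4*pi/2 = 2*pi and R^4 = cos(2*pi) - sin(2*pi)*e23.
cos(2*pi) = 1 and sin(2*pi) = 0, so R^4 = 1. The total rotation 4*pi is 2 full turns, so every vector returns to itself, yet the rotor is +1, back on the identity sheet (an even number of 2*pi turns).
Answer: 1


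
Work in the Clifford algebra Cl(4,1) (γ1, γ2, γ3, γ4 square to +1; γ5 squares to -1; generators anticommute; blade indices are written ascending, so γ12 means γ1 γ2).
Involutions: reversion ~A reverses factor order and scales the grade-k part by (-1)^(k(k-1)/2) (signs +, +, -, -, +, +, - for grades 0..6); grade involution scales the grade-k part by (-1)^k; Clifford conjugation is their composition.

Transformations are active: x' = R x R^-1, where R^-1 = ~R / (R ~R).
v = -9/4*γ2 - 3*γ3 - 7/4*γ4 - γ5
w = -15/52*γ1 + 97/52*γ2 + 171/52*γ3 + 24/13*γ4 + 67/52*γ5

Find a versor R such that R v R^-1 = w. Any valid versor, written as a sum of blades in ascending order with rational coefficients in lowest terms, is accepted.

Why this works: both vectors square to 129/8, so q(v) = q(w) and R = v + w = -15/52*γ1 - 5/13*γ2 + 15/52*γ3 + 5/52*γ4 + 15/52*γ5 carries v to w — its own direction survives, the complement (v - w)/2 flips.
Answer: -15/52*γ1 - 5/13*γ2 + 15/52*γ3 + 5/52*γ4 + 15/52*γ5


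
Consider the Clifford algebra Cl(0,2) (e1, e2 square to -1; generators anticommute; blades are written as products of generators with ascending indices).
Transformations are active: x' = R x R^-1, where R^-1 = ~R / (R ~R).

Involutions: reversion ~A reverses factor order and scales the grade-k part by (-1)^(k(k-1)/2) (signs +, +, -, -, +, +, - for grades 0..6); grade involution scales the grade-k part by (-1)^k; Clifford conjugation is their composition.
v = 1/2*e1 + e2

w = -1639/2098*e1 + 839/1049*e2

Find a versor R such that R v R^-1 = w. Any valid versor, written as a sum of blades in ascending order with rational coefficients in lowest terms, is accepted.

Why this works: both vectors square to -5/4, so q(v) = q(w) and R = v + w = -295/1049*e1 + 1888/1049*e2 carries v to w — its own direction survives, the complement (v - w)/2 flips.
Answer: -295/1049*e1 + 1888/1049*e2


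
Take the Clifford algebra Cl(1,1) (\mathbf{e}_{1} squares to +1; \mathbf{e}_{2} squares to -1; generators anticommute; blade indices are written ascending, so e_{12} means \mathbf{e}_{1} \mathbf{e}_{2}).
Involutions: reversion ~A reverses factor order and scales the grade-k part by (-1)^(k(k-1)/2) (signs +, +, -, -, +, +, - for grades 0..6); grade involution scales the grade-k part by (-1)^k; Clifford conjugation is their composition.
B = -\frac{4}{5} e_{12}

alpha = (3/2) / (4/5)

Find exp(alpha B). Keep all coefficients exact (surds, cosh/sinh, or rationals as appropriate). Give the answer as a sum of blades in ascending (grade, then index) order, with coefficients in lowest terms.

B^2 = (-\frac{4}{5})^2*(e_{12})^2 = \frac{16}{25}*(+1) = \frac{16}{25} (a basis 2-blade squares to minus the product of its generators' squares).
B^2 = \frac{16}{25} — the series telescopes hyperbolically here: l = \frac{4}{5}, alpha*l = \frac{3}{2}, so exp(alpha B) = cosh(\frac{3}{2}) + (sinh(\frac{3}{2})/(\frac{4}{5}))*B = \cosh{\left(\frac{3}{2} \right)} + (\frac{5 \sinh{\left(\frac{3}{2} \right)}}{4})*B.
Answer: \cosh{\left(\frac{3}{2} \right)} - \sinh{\left(\frac{3}{2} \right)} e_{12}


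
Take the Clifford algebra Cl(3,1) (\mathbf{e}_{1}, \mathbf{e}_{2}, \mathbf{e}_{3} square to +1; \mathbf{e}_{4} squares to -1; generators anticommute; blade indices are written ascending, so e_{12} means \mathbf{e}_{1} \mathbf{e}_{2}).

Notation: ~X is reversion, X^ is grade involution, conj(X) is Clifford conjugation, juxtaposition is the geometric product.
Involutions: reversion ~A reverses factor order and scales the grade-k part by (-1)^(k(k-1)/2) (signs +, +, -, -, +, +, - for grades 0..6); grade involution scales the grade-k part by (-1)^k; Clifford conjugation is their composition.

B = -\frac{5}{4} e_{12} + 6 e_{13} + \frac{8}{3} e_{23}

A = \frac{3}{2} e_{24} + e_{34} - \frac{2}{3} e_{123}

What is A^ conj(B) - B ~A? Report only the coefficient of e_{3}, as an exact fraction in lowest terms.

first term: \frac{16}{9} e_{1} - 4 e_{2} - \frac{5}{6} e_{3} + \frac{33}{8} e_{14} + \frac{8}{3} e_{24} - 4 e_{34} + \frac{41}{4} e_{1234}
second term: -\frac{16}{9} e_{1} + 4 e_{2} + \frac{5}{6} e_{3} - \frac{33}{8} e_{14} - \frac{8}{3} e_{24} + 4 e_{34} + \frac{41}{4} e_{1234}
Answer: -\frac{5}{3}


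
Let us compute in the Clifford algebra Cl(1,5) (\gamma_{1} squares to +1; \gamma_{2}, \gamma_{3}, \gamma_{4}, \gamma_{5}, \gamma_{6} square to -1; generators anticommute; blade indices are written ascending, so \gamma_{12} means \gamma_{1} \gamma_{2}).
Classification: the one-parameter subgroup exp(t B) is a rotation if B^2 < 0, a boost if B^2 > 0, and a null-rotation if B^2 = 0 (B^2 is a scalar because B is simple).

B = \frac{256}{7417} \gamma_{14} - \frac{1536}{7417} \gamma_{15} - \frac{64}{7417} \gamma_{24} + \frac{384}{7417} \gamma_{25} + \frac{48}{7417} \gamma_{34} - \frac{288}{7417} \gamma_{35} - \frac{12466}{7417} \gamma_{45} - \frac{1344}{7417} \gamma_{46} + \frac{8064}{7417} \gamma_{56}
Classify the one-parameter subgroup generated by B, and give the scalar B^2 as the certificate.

B^2 term by term: the squares give (\frac{256}{7417})^2*(\gamma_{14})^2 + (-\frac{1536}{7417})^2*(\gamma_{15})^2 + (-\frac{64}{7417})^2*(\gamma_{24})^2 + (\frac{384}{7417})^2*(\gamma_{25})^2 + (\frac{48}{7417})^2*(\gamma_{34})^2 + (-\frac{288}{7417})^2*(\gamma_{35})^2 + (-\frac{12466}{7417})^2*(\gamma_{45})^2 + (-\frac{1344}{7417})^2*(\gamma_{46})^2 + (\frac{8064}{7417})^2*(\gamma_{56})^2 = \frac{65536}{55011889}*(+1) + \frac{2359296}{55011889}*(+1) + \frac{4096}{55011889}*(-1) + \frac{147456}{55011889}*(-1) + \frac{2304}{55011889}*(-1) + \frac{82944}{55011889}*(-1) + \frac{155401156}{55011889}*(-1) + \frac{1806336}{55011889}*(-1) + \frac{65028096}{55011889}*(-1) = -4 (each basis 2-blade squares to minus the product of its generators' squares); cross terms between blades sharing an index anticommute and cancel; the commuting (index-disjoint) pairs give grade-4 terms 2*c*c'*(blade product), which cancel blade by blade — \gamma_{1245}: -\frac{196608}{55011889} + \frac{196608}{55011889} = 0; \gamma_{1345}: \frac{147456}{55011889} - \frac{147456}{55011889} = 0; \gamma_{1456}: \frac{4128768}{55011889} - \frac{4128768}{55011889} = 0; \gamma_{2345}: -\frac{36864}{55011889} + \frac{36864}{55011889} = 0; \gamma_{2456}: -\frac{1032192}{55011889} + \frac{1032192}{55011889} = 0; \gamma_{3456}: \frac{774144}{55011889} - \frac{774144}{55011889} = 0 — confirming B is simple. So B^2 = -4.
Answer: rotation, certificate B^2 = -4. Key observation: B^2 = -4 is a conjugation invariant, so its sign decides the class regardless of the surface form of B.


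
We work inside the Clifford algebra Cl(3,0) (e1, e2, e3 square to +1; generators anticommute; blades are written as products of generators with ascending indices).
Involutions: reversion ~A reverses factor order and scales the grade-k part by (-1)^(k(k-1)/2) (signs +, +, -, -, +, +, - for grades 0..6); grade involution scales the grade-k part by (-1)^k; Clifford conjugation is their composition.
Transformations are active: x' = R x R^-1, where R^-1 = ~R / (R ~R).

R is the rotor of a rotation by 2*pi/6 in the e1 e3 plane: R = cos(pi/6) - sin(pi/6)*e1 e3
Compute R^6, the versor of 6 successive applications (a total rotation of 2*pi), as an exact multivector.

Because a rotor carries half the rotation angle, composing 6 copies of this e1 e3-plane rotor multiplies the phase: 6*(pi/6) = pi, hence R^6 = cos(pi) - sin(pi)*e1 e3.
cos(pi) = -1 and sin(pi) = 0, so R^6 = -1. The total rotation 2*pi is 1 full turn, so every vector returns to itself, yet the rotor is -1, on the OTHER sheet of the double cover (an odd number of 2*pi turns).
Answer: -1


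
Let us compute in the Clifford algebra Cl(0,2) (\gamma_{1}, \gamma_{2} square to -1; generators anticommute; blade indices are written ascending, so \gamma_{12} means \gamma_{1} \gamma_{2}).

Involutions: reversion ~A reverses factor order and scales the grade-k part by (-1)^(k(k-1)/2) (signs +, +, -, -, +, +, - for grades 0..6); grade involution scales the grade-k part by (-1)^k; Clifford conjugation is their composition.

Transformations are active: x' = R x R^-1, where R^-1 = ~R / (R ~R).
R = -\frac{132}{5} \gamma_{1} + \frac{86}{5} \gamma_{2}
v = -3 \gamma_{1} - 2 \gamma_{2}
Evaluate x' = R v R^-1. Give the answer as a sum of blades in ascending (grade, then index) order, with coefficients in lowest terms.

~R = -\frac{132}{5} \gamma_{1} + \frac{86}{5} \gamma_{2}, and R ~R = -\frac{4964}{5}, so R^-1 = ~R / (-\frac{4964}{5}).
R v = -\frac{224}{5} + \frac{522}{5} \gamma_{12}
Answer: \frac{3831}{6205} \gamma_{1} + \frac{22042}{6205} \gamma_{2}


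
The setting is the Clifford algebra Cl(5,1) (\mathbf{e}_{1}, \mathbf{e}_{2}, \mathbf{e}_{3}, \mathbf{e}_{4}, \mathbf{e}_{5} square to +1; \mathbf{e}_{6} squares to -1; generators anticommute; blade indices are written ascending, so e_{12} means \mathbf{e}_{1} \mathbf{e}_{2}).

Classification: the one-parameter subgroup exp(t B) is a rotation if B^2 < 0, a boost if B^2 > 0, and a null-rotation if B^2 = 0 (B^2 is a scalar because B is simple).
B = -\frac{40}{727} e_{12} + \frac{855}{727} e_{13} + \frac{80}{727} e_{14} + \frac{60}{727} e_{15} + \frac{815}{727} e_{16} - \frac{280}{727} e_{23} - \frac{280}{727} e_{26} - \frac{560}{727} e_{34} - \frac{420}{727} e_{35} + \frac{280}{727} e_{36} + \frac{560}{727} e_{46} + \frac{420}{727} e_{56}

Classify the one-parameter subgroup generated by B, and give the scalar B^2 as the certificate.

B^2 term by term: the squares give (-\frac{40}{727})^2*(e_{12})^2 + (\frac{855}{727})^2*(e_{13})^2 + (\frac{80}{727})^2*(e_{14})^2 + (\frac{60}{727})^2*(e_{15})^2 + (\frac{815}{727})^2*(e_{16})^2 + (-\frac{280}{727})^2*(e_{23})^2 + (-\frac{280}{727})^2*(e_{26})^2 + (-\frac{560}{727})^2*(e_{34})^2 + (-\frac{420}{727})^2*(e_{35})^2 + (\frac{280}{727})^2*(e_{36})^2 + (\frac{560}{727})^2*(e_{46})^2 + (\frac{420}{727})^2*(e_{56})^2 = \frac{1600}{528529}*(-1) + \frac{731025}{528529}*(-1) + \frac{6400}{528529}*(-1) + \frac{3600}{528529}*(-1) + \frac{664225}{528529}*(+1) + \frac{78400}{528529}*(-1) + \frac{78400}{528529}*(+1) + \frac{313600}{528529}*(-1) + \frac{176400}{528529}*(-1) + \frac{78400}{528529}*(+1) + \frac{313600}{528529}*(+1) + \frac{176400}{528529}*(+1) = 0 (each basis 2-blade squares to minus the product of its generators' squares); cross terms between blades sharing an index anticommute and cancel; the commuting (index-disjoint) pairs give grade-4 terms 2*c*c'*(blade product), which cancel blade by blade — e_{1234}: \frac{44800}{528529} - \frac{44800}{528529} = 0; e_{1235}: \frac{33600}{528529} - \frac{33600}{528529} = 0; e_{1236}: -\frac{22400}{528529} + \frac{478800}{528529} - \frac{456400}{528529} = 0; e_{1246}: -\frac{44800}{528529} + \frac{44800}{528529} = 0; e_{1256}: -\frac{33600}{528529} + \frac{33600}{528529} = 0; e_{1345}: \frac{67200}{528529} - \frac{67200}{528529} = 0; e_{1346}: \frac{957600}{528529} - \frac{44800}{528529} - \frac{912800}{528529} = 0; e_{1356}: \frac{718200}{528529} - \frac{33600}{528529} - \frac{684600}{528529} = 0; e_{1456}: \frac{67200}{528529} - \frac{67200}{528529} = 0; e_{2346}: -\frac{313600}{528529} + \frac{313600}{528529} = 0; e_{2356}: -\frac{235200}{528529} + \frac{235200}{528529} = 0; e_{3456}: -\frac{470400}{528529} + \frac{470400}{528529} = 0 — confirming B is simple. So B^2 = 0.
Answer: null-rotation, certificate B^2 = 0. Certificate logic: 0 is a conjugation-invariant scalar, so its sign fixes rotation versus boost versus null-rotation outright.


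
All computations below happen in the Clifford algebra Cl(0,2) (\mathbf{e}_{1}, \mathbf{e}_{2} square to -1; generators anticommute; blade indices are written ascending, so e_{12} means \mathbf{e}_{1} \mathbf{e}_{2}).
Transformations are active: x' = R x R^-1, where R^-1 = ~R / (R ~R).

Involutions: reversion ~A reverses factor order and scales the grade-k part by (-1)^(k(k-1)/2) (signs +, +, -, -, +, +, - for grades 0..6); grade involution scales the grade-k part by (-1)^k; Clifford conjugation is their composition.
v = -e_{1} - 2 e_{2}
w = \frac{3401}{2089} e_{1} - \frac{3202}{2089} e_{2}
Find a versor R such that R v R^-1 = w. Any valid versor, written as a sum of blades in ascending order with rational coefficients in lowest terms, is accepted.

Construction: equal norms (both -5) license R = v + w = \frac{1312}{2089} e_{1} - \frac{7380}{2089} e_{2} — nothing changes along that direction, while (v - w)/2 changes sign, so v maps onto w.
Answer: \frac{1312}{2089} e_{1} - \frac{7380}{2089} e_{2}


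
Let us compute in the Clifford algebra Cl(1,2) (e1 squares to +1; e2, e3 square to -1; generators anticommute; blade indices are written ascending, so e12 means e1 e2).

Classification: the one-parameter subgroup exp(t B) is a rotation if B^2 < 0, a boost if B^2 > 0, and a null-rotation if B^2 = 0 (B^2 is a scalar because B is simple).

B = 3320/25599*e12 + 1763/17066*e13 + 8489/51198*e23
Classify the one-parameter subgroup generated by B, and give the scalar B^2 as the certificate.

B^2 term by term: the squares give (3320/25599)^2*(e12)^2 + (1763/17066)^2*(e13)^2 + (8489/51198)^2*(e23)^2 = 11022400/655308801*(+1) + 3108169/291248356*(+1) + 72063121/2621235204*(-1) = 0 (each basis 2-blade squares to minus the product of its generators' squares); cross terms between blades sharing an index anticommute and cancel. So B^2 = 0.
Answer: null-rotation, certificate B^2 = 0. The invariant at work: B^2 = 0 is unchanged by conjugation, hence its sign classifies the subgroup whatever basis B is written in.


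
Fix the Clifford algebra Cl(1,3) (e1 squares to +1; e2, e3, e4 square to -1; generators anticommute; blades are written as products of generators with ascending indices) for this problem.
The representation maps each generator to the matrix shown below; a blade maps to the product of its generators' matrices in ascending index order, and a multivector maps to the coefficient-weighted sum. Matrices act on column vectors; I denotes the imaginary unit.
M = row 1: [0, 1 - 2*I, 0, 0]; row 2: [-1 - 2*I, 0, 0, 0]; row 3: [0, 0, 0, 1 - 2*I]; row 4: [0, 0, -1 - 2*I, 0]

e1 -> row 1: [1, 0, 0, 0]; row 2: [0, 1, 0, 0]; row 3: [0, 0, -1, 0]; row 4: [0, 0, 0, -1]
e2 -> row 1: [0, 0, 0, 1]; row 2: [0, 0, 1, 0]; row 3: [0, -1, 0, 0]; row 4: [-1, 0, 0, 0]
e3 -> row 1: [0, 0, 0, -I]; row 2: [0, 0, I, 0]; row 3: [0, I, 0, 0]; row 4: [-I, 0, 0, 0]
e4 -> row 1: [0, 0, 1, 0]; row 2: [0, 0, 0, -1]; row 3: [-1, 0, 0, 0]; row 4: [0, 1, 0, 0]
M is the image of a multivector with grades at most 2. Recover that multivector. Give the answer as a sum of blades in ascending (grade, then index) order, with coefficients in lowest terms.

Method: the blade images are trace-orthogonal — tr(rho(e_A) rho(e_B)^-1) = 4 if A = B and 0 otherwise — and rho(e_A)^-1 = (e_A)^2 * rho(e_A) with (e_A)^2 = +1 or -1, so the coefficient of e_A in the preimage is (e_A)^2 * tr(M rho(e_A))/4.
Nonzero projections over blades of grade <= 2: e2 e4: (e2 e4)^2 = -1, tr(M rho(e2 e4)) = -4, coefficient 1; e3 e4: (e3 e4)^2 = -1, tr(M rho(e3 e4)) = -8, coefficient 2. Every other blade of grade <= 2 projects to 0.
Answer: e2 e4 + 2*e3 e4


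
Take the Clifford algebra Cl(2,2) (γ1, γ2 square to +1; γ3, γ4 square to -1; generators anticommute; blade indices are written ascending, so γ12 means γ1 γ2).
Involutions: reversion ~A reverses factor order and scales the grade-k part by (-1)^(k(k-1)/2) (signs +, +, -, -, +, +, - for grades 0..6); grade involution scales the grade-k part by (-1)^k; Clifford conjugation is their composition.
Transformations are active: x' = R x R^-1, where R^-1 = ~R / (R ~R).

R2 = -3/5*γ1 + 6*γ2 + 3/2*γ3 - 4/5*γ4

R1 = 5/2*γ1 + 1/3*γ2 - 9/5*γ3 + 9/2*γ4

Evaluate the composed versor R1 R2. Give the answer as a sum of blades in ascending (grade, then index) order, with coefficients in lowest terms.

Distribute over the terms of R1 (each basis-blade product reordered to ascending indices, repeated generators contracted through their squares):
(5/2*γ1) R2 = -3/2 + 15*γ12 + 15/4*γ13 - 2*γ14
(1/3*γ2) R2 = 2 + 1/5*γ12 + 1/2*γ23 - 4/15*γ24
(-9/5*γ3) R2 = 27/10 - 27/25*γ13 + 54/5*γ23 + 36/25*γ34
(9/2*γ4) R2 = 18/5 + 27/10*γ14 - 27*γ24 - 27/4*γ34
Summing the partial products and collecting blades:
Answer: 34/5 + 76/5*γ12 + 267/100*γ13 + 7/10*γ14 + 113/10*γ23 - 409/15*γ24 - 531/100*γ34


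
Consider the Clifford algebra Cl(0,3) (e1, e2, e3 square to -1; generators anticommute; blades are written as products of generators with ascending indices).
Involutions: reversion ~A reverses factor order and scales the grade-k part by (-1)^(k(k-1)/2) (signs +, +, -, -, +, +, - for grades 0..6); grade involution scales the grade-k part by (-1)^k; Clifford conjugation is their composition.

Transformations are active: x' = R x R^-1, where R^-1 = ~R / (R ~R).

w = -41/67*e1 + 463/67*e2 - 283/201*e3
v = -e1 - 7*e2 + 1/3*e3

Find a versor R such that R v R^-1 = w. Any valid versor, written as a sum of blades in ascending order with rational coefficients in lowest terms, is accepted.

Since q(v) = q(w) = -451/9, the sum R = v + w = -108/67*e1 - 6/67*e2 - 72/67*e3 does the job whenever invertible.
Answer: -108/67*e1 - 6/67*e2 - 72/67*e3


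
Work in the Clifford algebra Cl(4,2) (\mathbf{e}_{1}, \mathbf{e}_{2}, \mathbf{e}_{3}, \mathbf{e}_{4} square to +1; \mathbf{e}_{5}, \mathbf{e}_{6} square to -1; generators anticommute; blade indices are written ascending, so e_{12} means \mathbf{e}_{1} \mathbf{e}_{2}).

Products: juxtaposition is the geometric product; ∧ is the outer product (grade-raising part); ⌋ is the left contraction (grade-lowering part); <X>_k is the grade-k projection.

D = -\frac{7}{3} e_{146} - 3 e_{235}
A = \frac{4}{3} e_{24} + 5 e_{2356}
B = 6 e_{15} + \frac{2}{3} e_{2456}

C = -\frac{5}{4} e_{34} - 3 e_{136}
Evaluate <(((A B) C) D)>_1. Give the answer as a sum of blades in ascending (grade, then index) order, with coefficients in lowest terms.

step 1: \frac{10}{3} e_{34} - \frac{8}{9} e_{56} + 30 e_{1236} + 8 e_{1245}
step 2: \frac{25}{6} + 90 e_{2} - \frac{8}{3} e_{135} + 10 e_{146} + 10 e_{1235} - \frac{75}{2} e_{1246} + \frac{10}{9} e_{3456} + 24 e_{23456}
step 3: -\frac{70}{3} - 30 e_{1} - \frac{175}{2} e_{2} + 8 e_{12} - 270 e_{35} + 72 e_{46} + \frac{70}{27} e_{135} - \frac{175}{18} e_{146} - \frac{25}{2} e_{235} + \frac{10}{3} e_{246} - 56 e_{1235} + 210 e_{1246} - \frac{56}{9} e_{3456} - \frac{225}{2} e_{13456} - \frac{70}{3} e_{23456} + 30 e_{123456}
step 4: -30 e_{1} - \frac{175}{2} e_{2}
Answer: -30 e_{1} - \frac{175}{2} e_{2}


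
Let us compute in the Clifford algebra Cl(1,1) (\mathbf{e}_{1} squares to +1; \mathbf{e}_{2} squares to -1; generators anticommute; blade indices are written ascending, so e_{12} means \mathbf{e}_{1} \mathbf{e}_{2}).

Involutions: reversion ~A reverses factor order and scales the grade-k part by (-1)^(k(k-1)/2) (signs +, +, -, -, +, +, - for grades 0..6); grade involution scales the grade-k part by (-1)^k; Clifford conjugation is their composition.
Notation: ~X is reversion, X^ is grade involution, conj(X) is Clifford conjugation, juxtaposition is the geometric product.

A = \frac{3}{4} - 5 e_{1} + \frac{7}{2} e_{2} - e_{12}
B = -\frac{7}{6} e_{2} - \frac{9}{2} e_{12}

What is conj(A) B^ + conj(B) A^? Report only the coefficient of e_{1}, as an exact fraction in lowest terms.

first term: -\frac{5}{12} + \frac{175}{12} e_{1} - \frac{173}{8} e_{2} + \frac{59}{24} e_{12}
second term: -\frac{5}{12} + \frac{175}{12} e_{1} - \frac{173}{8} e_{2} - \frac{59}{24} e_{12}
Answer: \frac{175}{6}


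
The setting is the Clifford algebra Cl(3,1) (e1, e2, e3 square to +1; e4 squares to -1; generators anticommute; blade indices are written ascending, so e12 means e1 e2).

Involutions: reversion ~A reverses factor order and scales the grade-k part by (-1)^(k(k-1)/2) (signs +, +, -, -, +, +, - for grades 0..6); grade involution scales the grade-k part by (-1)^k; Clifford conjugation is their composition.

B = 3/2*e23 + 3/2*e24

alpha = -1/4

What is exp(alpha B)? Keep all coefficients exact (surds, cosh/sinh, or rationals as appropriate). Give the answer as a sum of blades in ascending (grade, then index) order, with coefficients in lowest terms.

B^2 term by term: the squares give (3/2)^2*(e23)^2 + (3/2)^2*(e24)^2 = 9/4*(-1) + 9/4*(+1) = 0 (each basis 2-blade squares to minus the product of its generators' squares); cross terms between blades sharing an index anticommute and cancel. So B^2 = 0.
B^2 = 0, so the series truncates immediately: exp(alpha B) = 1 + alpha B (parabolic case).
Answer: 1 - 3/8*e23 - 3/8*e24
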